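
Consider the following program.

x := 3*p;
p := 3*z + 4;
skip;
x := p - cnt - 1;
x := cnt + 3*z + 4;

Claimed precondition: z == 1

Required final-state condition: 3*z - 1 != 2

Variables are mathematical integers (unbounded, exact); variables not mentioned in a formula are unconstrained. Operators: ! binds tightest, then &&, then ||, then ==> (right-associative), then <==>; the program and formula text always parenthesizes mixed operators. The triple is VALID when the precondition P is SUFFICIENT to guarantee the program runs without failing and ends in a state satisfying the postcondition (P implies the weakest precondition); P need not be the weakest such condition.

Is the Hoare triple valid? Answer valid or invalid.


Working backward. After the program, the postcondition 3*z - 1 != 2 must hold; in canonical form it is 3*z != 3.
Before x := cnt + 3*z + 4: 3*z != 3
Before x := p - cnt - 1: 3*z != 3
Before skip: 3*z != 3
Before p := 3*z + 4: 3*z != 3
Before x := 3*p: 3*z != 3
The weakest precondition is 3*z != 3.
Check whether z == 1 implies it.
Countermodel: at the initial state z = 1, the precondition holds but the weakest precondition fails.
Answer: invalid


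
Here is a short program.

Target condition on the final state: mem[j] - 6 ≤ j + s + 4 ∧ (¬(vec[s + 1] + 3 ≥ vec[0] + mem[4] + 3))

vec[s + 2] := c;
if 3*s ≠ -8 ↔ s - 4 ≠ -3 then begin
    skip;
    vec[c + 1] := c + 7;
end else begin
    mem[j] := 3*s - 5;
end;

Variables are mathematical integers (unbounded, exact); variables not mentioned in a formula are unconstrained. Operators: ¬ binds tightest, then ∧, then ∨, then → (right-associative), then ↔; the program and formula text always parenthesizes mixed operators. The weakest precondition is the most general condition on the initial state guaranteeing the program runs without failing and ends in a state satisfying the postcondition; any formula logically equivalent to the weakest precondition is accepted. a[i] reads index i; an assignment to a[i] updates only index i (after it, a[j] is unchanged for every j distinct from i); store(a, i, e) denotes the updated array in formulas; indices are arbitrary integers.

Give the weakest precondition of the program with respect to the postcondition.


Working backward. After the program, the postcondition mem[j] - 6 ≤ j + s + 4 ∧ (¬(vec[s + 1] + 3 ≥ vec[0] + mem[4] + 3)) must hold; in canonical form it is mem[j] ≤ j + s + 10 ∧ (¬(vec[s + 1] ≥ mem[4] + vec[0])).
Then branch requires mem[j] ≤ j + s + 10 ∧ (¬(store(vec, c + 1, c + 7)[s + 1] ≥ mem[4] + store(vec, c + 1, c + 7)[0])); else branch requires store(mem, j, 3*s - 5)[j] ≤ j + s + 10 ∧ (¬(vec[s + 1] ≥ vec[0] + store(mem, j, 3*s - 5)[4])).
Before the if: ((3*s ≠ -8 ↔ s ≠ 1) → (mem[j] ≤ j + s + 10 ∧ (¬(store(vec, c + 1, c + 7)[s + 1] ≥ mem[4] + store(vec, c + 1, c + 7)[0])))) ∧ ((¬(3*s ≠ -8 ↔ s ≠ 1)) → (store(mem, j, 3*s - 5)[j] ≤ j + s + 10 ∧ (¬(vec[s + 1] ≥ vec[0] + store(mem, j, 3*s - 5)[4]))))
Before vec[s + 2] := c: ((3*s ≠ -8 ↔ s ≠ 1) → (mem[j] ≤ j + s + 10 ∧ (¬(store(store(vec, s + 2, c), c + 1, c + 7)[s + 1] ≥ mem[4] + store(store(vec, s + 2, c), c + 1, c + 7)[0])))) ∧ ((¬(3*s ≠ -8 ↔ s ≠ 1)) → (store(mem, j, 3*s - 5)[j] ≤ j + s + 10 ∧ (¬(store(vec, s + 2, c)[s + 1] ≥ store(mem, j, 3*s - 5)[4] + store(vec, s + 2, c)[0]))))
Answer: WP = ((3*s ≠ -8 ↔ s ≠ 1) → (mem[j] ≤ j + s + 10 ∧ (¬(store(store(vec, s + 2, c), c + 1, c + 7)[s + 1] ≥ mem[4] + store(store(vec, s + 2, c), c + 1, c + 7)[0])))) ∧ ((¬(3*s ≠ -8 ↔ s ≠ 1)) → (store(mem, j, 3*s - 5)[j] ≤ j + s + 10 ∧ (¬(store(vec, s + 2, c)[s + 1] ≥ store(mem, j, 3*s - 5)[4] + store(vec, s + 2, c)[0]))))


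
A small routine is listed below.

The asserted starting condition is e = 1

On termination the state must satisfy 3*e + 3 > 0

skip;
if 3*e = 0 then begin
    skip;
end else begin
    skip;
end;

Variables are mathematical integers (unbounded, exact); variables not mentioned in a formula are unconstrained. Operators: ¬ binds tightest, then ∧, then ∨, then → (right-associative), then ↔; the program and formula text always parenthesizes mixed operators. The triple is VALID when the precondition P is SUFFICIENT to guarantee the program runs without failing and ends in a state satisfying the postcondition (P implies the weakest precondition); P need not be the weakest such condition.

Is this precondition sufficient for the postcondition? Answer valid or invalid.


Working backward. After the program, the postcondition 3*e + 3 > 0 must hold; in canonical form it is 3*e > -3.
Then branch requires 3*e > -3; else branch requires 3*e > -3.
Before the if: (3*e = 0 → 3*e > -3) ∧ ((¬(3*e = 0)) → 3*e > -3)
Before skip: (3*e = 0 → 3*e > -3) ∧ ((¬(3*e = 0)) → 3*e > -3)
The weakest precondition is (3*e = 0 → 3*e > -3) ∧ ((¬(3*e = 0)) → 3*e > -3).
Check whether e = 1 implies it.
Every state satisfying the precondition satisfies the weakest precondition: the implication holds.
Answer: valid


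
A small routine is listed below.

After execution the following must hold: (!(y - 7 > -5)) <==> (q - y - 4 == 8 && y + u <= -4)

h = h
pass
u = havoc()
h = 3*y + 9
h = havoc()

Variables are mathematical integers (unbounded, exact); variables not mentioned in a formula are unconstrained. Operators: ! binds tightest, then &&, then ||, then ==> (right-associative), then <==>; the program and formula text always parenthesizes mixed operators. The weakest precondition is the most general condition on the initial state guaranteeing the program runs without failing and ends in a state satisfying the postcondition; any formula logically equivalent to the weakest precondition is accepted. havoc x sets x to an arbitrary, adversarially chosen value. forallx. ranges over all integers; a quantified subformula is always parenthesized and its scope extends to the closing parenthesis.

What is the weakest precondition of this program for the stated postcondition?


Working backward. After the program, the postcondition (!(y - 7 > -5)) <==> (q - y - 4 == 8 && y + u <= -4) must hold; in canonical form it is (!(y > 2)) <==> (q == y + 12 && u + y <= -4).
Before havoc h: (!(y > 2)) <==> (q == y + 12 && u + y <= -4)
Before h := 3*y + 9: (!(y > 2)) <==> (q == y + 12 && u + y <= -4)
Before havoc u: forall u_1. ((!(y > 2)) <==> (q == y + 12 && u_1 + y <= -4))
Before skip: forall u_1. ((!(y > 2)) <==> (q == y + 12 && u_1 + y <= -4))
Before h := h: forall u_1. ((!(y > 2)) <==> (q == y + 12 && u_1 + y <= -4))
Answer: WP = forall u_1. ((!(y > 2)) <==> (q == y + 12 && u_1 + y <= -4))


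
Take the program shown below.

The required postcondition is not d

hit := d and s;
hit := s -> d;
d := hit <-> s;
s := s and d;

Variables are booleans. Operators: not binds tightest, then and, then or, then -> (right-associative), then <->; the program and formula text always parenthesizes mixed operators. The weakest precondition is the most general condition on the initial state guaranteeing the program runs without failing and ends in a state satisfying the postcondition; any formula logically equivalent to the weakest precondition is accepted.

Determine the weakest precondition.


Working backward. After the program, not d must hold.
Before s := s and d: not d
Before d := hit <-> s: not (hit <-> s)
Before hit := s -> d: not ((s -> d) <-> s)
Before hit := d and s: not ((s -> d) <-> s)
Answer: WP = not ((s -> d) <-> s)


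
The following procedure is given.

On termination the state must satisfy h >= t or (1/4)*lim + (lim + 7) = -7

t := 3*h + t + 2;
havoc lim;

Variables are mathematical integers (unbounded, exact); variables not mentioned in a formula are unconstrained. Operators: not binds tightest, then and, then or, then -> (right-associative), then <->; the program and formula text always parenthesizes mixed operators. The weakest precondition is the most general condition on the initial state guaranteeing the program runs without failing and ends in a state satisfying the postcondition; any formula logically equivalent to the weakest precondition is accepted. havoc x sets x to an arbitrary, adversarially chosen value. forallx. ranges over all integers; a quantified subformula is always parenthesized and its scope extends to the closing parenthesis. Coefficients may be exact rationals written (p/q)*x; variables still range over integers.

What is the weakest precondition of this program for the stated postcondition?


Working backward. After the program, the postcondition h >= t or (1/4)*lim + (lim + 7) = -7 must hold; in canonical form it is h >= t or (5/4)*lim = -14.
Before havoc lim: forall lim_1. (h >= t or (5/4)*lim_1 = -14)
Before t := 3*h + t + 2: forall lim_1. (2*h + t <= -2 or (5/4)*lim_1 = -14)
Answer: WP = forall lim_1. (2*h + t <= -2 or (5/4)*lim_1 = -14)


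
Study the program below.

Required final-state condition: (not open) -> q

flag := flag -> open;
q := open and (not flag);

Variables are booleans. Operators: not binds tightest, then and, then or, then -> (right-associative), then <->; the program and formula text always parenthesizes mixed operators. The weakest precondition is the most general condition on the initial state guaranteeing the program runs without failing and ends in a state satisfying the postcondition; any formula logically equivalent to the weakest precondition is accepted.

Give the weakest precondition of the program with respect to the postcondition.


Working backward. After the program, (not open) -> q must hold.
Before q := open and (not flag): (not open) -> (open and (not flag))
Before flag := flag -> open: (not open) -> (open and (not (flag -> open)))
Answer: WP = (not open) -> (open and (not (flag -> open)))


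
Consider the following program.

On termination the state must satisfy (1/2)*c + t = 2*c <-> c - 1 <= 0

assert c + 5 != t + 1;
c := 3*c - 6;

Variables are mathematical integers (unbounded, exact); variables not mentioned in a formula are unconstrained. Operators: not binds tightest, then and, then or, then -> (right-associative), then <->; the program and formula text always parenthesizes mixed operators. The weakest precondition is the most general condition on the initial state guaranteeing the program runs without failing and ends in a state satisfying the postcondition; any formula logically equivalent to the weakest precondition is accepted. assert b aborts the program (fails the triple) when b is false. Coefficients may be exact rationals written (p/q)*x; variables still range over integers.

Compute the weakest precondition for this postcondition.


Working backward. After the program, the postcondition (1/2)*c + t = 2*c <-> c - 1 <= 0 must hold; in canonical form it is t = (3/2)*c <-> c <= 1.
Before c := 3*c - 6: t = (9/2)*c - 9 <-> 3*c <= 7
Before assert c + 5 != t + 1: c != t - 4 and (t = (9/2)*c - 9 <-> 3*c <= 7)
Answer: WP = c != t - 4 and (t = (9/2)*c - 9 <-> 3*c <= 7)


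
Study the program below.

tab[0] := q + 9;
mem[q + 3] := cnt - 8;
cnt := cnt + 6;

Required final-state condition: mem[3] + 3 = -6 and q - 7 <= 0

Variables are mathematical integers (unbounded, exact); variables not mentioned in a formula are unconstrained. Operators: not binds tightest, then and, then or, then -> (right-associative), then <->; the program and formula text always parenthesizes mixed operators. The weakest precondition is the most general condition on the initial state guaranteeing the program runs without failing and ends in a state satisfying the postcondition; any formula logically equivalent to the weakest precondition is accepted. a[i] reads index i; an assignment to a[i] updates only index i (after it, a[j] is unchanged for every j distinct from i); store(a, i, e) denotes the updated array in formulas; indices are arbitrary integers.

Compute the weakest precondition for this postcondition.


Working backward. After the program, the postcondition mem[3] + 3 = -6 and q - 7 <= 0 must hold; in canonical form it is mem[3] = -9 and q <= 7.
Before cnt := cnt + 6: mem[3] = -9 and q <= 7
Before mem[q + 3] := cnt - 8: store(mem, q + 3, cnt - 8)[3] = -9 and q <= 7
Before tab[0] := q + 9: store(mem, q + 3, cnt - 8)[3] = -9 and q <= 7
Answer: WP = store(mem, q + 3, cnt - 8)[3] = -9 and q <= 7


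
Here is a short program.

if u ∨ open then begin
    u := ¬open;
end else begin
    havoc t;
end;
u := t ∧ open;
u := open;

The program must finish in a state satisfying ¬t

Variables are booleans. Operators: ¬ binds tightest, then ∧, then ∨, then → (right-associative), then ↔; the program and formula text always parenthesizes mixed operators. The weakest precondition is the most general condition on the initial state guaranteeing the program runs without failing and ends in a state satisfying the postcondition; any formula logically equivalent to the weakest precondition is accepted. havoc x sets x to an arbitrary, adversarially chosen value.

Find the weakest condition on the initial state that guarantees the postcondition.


Working backward. After the program, ¬t must hold.
Before u := open: ¬t
Before u := t ∧ open: ¬t
Then branch requires ¬t; else branch requires false.
Before the if: ((u ∨ open) → (¬t)) ∧ (u ∨ open)
Answer: WP = ((u ∨ open) → (¬t)) ∧ (u ∨ open)


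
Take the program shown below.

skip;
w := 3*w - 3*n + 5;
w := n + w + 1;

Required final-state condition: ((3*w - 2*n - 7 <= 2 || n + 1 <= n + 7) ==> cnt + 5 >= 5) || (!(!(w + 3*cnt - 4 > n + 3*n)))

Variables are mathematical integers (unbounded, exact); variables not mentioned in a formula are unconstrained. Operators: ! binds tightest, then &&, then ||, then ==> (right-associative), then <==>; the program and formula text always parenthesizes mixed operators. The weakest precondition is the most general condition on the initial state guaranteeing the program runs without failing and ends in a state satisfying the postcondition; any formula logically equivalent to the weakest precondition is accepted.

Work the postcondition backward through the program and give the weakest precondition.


Working backward. After the program, the postcondition ((3*w - 2*n - 7 <= 2 || n + 1 <= n + 7) ==> cnt + 5 >= 5) || (!(!(w + 3*cnt - 4 > n + 3*n))) must hold; in canonical form it is cnt >= 0 || 3*cnt + w > 4*n + 4.
Before w := n + w + 1: cnt >= 0 || 3*cnt + w > 3*n + 3
Before w := 3*w - 3*n + 5: cnt >= 0 || 3*cnt + 3*w > 6*n - 2
Before skip: cnt >= 0 || 3*cnt + 3*w > 6*n - 2
Answer: WP = cnt >= 0 || 3*cnt + 3*w > 6*n - 2


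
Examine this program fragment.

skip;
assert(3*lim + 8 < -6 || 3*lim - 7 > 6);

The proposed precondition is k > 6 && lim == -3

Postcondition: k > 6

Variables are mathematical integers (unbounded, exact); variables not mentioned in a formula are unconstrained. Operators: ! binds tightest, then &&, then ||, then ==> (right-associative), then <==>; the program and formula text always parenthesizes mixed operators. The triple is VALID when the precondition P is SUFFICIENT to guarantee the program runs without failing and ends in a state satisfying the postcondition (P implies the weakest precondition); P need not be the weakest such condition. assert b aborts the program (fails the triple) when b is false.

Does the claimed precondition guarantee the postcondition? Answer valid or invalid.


Working backward. After the program, k > 6 must hold.
Before assert 3*lim + 8 < -6 || 3*lim - 7 > 6: (3*lim < -14 || 3*lim > 13) && k > 6
Before skip: (3*lim < -14 || 3*lim > 13) && k > 6
The weakest precondition is (3*lim < -14 || 3*lim > 13) && k > 6.
Check whether k > 6 && lim == -3 implies it.
Countermodel: at the initial state k = 7, lim = -3, the precondition holds but the weakest precondition fails.
Answer: invalid


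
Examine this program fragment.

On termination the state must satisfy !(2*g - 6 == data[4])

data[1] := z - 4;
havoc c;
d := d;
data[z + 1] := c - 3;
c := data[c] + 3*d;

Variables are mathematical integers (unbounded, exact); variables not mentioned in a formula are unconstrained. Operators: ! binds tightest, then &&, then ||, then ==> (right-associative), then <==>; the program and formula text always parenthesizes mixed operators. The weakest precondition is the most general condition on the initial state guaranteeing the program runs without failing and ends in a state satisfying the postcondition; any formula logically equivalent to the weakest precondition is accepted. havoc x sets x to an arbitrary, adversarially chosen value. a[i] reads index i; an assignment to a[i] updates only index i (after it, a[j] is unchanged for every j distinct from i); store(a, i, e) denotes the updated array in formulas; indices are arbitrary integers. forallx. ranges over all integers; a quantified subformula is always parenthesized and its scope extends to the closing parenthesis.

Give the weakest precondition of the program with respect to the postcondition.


Working backward. After the program, the postcondition !(2*g - 6 == data[4]) must hold; in canonical form it is !(2*g == data[4] + 6).
Before c := data[c] + 3*d: !(2*g == data[4] + 6)
Before data[z + 1] := c - 3: !(2*g == store(data, z + 1, c - 3)[4] + 6)
Before d := d: !(2*g == store(data, z + 1, c - 3)[4] + 6)
Before havoc c: forall c_1. (!(2*g == store(data, z + 1, c_1 - 3)[4] + 6))
Before data[1] := z - 4: forall c_1. (!(2*g == store(store(data, 1, z - 4), z + 1, c_1 - 3)[4] + 6))
Answer: WP = forall c_1. (!(2*g == store(store(data, 1, z - 4), z + 1, c_1 - 3)[4] + 6))


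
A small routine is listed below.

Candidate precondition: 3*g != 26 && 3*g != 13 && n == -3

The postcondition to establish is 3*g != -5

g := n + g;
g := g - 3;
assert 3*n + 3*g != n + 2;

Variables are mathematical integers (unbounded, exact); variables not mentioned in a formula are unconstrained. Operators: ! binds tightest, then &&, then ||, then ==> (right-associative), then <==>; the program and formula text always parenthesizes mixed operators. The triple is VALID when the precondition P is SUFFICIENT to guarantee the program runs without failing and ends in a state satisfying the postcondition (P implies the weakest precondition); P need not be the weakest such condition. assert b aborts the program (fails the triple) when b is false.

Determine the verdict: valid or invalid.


Working backward. After the program, 3*g != -5 must hold.
Before assert 3*n + 3*g != n + 2: 3*g + 2*n != 2 && 3*g != -5
Before g := g - 3: 3*g + 2*n != 11 && 3*g != 4
Before g := n + g: 3*g + 5*n != 11 && 3*g + 3*n != 4
The weakest precondition is 3*g + 5*n != 11 && 3*g + 3*n != 4.
Check whether 3*g != 26 && 3*g != 13 && n == -3 implies it.
Every state satisfying the precondition satisfies the weakest precondition: the implication holds.
Answer: valid


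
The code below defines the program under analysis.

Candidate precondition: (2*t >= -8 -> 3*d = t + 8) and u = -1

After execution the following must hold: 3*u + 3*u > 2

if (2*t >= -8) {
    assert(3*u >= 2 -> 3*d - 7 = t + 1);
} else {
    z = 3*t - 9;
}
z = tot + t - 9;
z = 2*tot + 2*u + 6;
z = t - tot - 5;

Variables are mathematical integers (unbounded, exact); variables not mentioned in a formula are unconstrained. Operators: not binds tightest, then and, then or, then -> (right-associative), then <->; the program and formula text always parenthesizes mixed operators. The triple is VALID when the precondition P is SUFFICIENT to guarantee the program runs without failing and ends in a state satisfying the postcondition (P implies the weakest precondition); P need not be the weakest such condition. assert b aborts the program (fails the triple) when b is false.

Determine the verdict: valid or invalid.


Working backward. After the program, the postcondition 3*u + 3*u > 2 must hold; in canonical form it is 6*u > 2.
Before z := t - tot - 5: 6*u > 2
Before z := 2*tot + 2*u + 6: 6*u > 2
Before z := tot + t - 9: 6*u > 2
Then branch requires (3*u >= 2 -> 3*d = t + 8) and 6*u > 2; else branch requires 6*u > 2.
Before the if: (2*t >= -8 -> ((3*u >= 2 -> 3*d = t + 8) and 6*u > 2)) and ((not (2*t >= -8)) -> 6*u > 2)
The weakest precondition is (2*t >= -8 -> ((3*u >= 2 -> 3*d = t + 8) and 6*u > 2)) and ((not (2*t >= -8)) -> 6*u > 2).
Check whether (2*t >= -8 -> 3*d = t + 8) and u = -1 implies it.
Countermodel: at the initial state d = 0, t = -5, u = -1, the precondition holds but the weakest precondition fails.
Answer: invalid


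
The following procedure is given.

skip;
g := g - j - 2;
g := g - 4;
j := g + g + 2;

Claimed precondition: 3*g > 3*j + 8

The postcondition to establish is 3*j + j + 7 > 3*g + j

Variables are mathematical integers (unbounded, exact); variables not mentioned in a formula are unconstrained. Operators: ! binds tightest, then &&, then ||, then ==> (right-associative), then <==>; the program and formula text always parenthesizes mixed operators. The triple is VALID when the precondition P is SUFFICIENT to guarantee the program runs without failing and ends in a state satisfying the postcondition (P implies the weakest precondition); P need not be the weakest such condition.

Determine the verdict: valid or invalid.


Working backward. After the program, the postcondition 3*j + j + 7 > 3*g + j must hold; in canonical form it is 3*j > 3*g - 7.
Before j := g + g + 2: 3*g > -13
Before g := g - 4: 3*g > -1
Before g := g - j - 2: 3*g > 3*j + 5
Before skip: 3*g > 3*j + 5
The weakest precondition is 3*g > 3*j + 5.
Check whether 3*g > 3*j + 8 implies it.
Every state satisfying the precondition satisfies the weakest precondition: the implication holds.
Answer: valid


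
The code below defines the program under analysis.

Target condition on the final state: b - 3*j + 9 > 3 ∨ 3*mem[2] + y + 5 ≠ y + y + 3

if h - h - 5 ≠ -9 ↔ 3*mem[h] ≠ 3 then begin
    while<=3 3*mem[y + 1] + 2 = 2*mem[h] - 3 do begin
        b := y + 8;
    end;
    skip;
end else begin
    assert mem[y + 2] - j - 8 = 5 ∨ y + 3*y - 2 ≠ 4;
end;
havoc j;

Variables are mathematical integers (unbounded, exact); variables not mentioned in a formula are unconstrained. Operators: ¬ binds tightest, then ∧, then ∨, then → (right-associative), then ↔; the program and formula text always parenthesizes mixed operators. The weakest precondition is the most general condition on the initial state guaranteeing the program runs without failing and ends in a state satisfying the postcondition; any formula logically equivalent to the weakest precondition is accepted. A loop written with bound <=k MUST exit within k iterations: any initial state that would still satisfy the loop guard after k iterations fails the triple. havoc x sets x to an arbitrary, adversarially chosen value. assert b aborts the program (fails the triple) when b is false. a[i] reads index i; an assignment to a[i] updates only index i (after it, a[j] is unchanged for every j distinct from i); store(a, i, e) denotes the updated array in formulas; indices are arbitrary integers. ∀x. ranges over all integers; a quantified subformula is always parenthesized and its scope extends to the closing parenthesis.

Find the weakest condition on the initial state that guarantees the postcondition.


Working backward. After the program, the postcondition b - 3*j + 9 > 3 ∨ 3*mem[2] + y + 5 ≠ y + y + 3 must hold; in canonical form it is b > 3*j - 6 ∨ 3*mem[2] ≠ y - 2.
Before havoc j: ∀j_1. (b > 3*j_1 - 6 ∨ 3*mem[2] ≠ y - 2)
Then branch requires (3*mem[y + 1] = 2*mem[h] - 5 → ((3*mem[y + 1] = 2*mem[h] - 5 → ((3*mem[y + 1] = 2*mem[h] - 5 → ((¬(3*mem[y + 1] = 2*mem[h] - 5)) ∧ (∀j_1. (y > 3*j_1 - 14 ∨ 3*mem[2] ≠ y - 2)))) ∧ ((¬(3*mem[y + 1] = 2*mem[h] - 5)) → (∀j_1. (y > 3*j_1 - 14 ∨ 3*mem[2] ≠ y - 2))))) ∧ ((¬(3*mem[y + 1] = 2*mem[h] - 5)) → (∀j_1. (y > 3*j_1 - 14 ∨ 3*mem[2] ≠ y - 2))))) ∧ ((¬(3*mem[y + 1] = 2*mem[h] - 5)) → (∀j_1. (b > 3*j_1 - 6 ∨ 3*mem[2] ≠ y - 2))); else branch requires (mem[y + 2] = j + 13 ∨ 4*y ≠ 6) ∧ (∀j_1. (b > 3*j_1 - 6 ∨ 3*mem[2] ≠ y - 2)).
Before the if: (3*mem[h] ≠ 3 → ((3*mem[y + 1] = 2*mem[h] - 5 → ((3*mem[y + 1] = 2*mem[h] - 5 → ((3*mem[y + 1] = 2*mem[h] - 5 → ((¬(3*mem[y + 1] = 2*mem[h] - 5)) ∧ (∀j_1. (y > 3*j_1 - 14 ∨ 3*mem[2] ≠ y - 2)))) ∧ ((¬(3*mem[y + 1] = 2*mem[h] - 5)) → (∀j_1. (y > 3*j_1 - 14 ∨ 3*mem[2] ≠ y - 2))))) ∧ ((¬(3*mem[y + 1] = 2*mem[h] - 5)) → (∀j_1. (y > 3*j_1 - 14 ∨ 3*mem[2] ≠ y - 2))))) ∧ ((¬(3*mem[y + 1] = 2*mem[h] - 5)) → (∀j_1. (b > 3*j_1 - 6 ∨ 3*mem[2] ≠ y - 2))))) ∧ ((¬(3*mem[h] ≠ 3)) → ((mem[y + 2] = j + 13 ∨ 4*y ≠ 6) ∧ (∀j_1. (b > 3*j_1 - 6 ∨ 3*mem[2] ≠ y - 2))))
Answer: WP = (3*mem[h] ≠ 3 → ((3*mem[y + 1] = 2*mem[h] - 5 → ((3*mem[y + 1] = 2*mem[h] - 5 → ((3*mem[y + 1] = 2*mem[h] - 5 → ((¬(3*mem[y + 1] = 2*mem[h] - 5)) ∧ (∀j_1. (y > 3*j_1 - 14 ∨ 3*mem[2] ≠ y - 2)))) ∧ ((¬(3*mem[y + 1] = 2*mem[h] - 5)) → (∀j_1. (y > 3*j_1 - 14 ∨ 3*mem[2] ≠ y - 2))))) ∧ ((¬(3*mem[y + 1] = 2*mem[h] - 5)) → (∀j_1. (y > 3*j_1 - 14 ∨ 3*mem[2] ≠ y - 2))))) ∧ ((¬(3*mem[y + 1] = 2*mem[h] - 5)) → (∀j_1. (b > 3*j_1 - 6 ∨ 3*mem[2] ≠ y - 2))))) ∧ ((¬(3*mem[h] ≠ 3)) → ((mem[y + 2] = j + 13 ∨ 4*y ≠ 6) ∧ (∀j_1. (b > 3*j_1 - 6 ∨ 3*mem[2] ≠ y - 2))))


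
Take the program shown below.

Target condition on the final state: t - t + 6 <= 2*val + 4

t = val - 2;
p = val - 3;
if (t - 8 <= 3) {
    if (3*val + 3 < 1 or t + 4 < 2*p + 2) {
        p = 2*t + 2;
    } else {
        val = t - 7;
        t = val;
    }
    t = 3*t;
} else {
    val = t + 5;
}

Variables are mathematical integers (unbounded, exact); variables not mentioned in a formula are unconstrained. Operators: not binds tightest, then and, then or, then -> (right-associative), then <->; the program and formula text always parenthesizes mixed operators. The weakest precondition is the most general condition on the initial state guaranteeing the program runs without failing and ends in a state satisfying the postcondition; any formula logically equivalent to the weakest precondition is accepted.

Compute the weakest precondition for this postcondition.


Working backward. After the program, the postcondition t - t + 6 <= 2*val + 4 must hold; in canonical form it is 2*val >= 2.
Then branch requires ((3*val < -2 or t < 2*p - 2) -> 2*val >= 2) and ((not (3*val < -2 or t < 2*p - 2)) -> 2*t >= 16); else branch requires 2*t >= -8.
Before the if: (t <= 11 -> (((3*val < -2 or t < 2*p - 2) -> 2*val >= 2) and ((not (3*val < -2 or t < 2*p - 2)) -> 2*t >= 16))) and ((not (t <= 11)) -> 2*t >= -8)
Before p := val - 3: (t <= 11 -> (((3*val < -2 or t < 2*val - 8) -> 2*val >= 2) and ((not (3*val < -2 or t < 2*val - 8)) -> 2*t >= 16))) and ((not (t <= 11)) -> 2*t >= -8)
Before t := val - 2: (val <= 13 -> (((3*val < -2 or val > 6) -> 2*val >= 2) and ((not (3*val < -2 or val > 6)) -> 2*val >= 20))) and ((not (val <= 13)) -> 2*val >= -4)
Answer: WP = (val <= 13 -> (((3*val < -2 or val > 6) -> 2*val >= 2) and ((not (3*val < -2 or val > 6)) -> 2*val >= 20))) and ((not (val <= 13)) -> 2*val >= -4)


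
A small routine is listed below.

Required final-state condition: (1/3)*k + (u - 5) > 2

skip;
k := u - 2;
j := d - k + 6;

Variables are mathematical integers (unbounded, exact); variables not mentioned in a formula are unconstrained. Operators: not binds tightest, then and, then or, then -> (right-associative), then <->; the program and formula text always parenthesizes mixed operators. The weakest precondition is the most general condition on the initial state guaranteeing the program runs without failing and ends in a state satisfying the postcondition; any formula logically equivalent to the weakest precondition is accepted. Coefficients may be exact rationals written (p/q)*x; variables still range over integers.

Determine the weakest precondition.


Working backward. After the program, the postcondition (1/3)*k + (u - 5) > 2 must hold; in canonical form it is (1/3)*k + u > 7.
Before j := d - k + 6: (1/3)*k + u > 7
Before k := u - 2: (4/3)*u > 23/3
Before skip: (4/3)*u > 23/3
Answer: WP = (4/3)*u > 23/3


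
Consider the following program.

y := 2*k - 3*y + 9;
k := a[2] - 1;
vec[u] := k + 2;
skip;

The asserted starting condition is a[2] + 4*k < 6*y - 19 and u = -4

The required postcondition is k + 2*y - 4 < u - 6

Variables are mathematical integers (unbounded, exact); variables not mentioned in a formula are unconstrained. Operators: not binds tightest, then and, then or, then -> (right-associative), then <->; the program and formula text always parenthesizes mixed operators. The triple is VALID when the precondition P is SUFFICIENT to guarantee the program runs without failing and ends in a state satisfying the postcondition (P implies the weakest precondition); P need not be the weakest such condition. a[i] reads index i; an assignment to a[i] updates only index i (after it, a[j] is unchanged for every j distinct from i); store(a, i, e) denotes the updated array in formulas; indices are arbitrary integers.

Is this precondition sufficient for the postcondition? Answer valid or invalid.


Working backward. After the program, the postcondition k + 2*y - 4 < u - 6 must hold; in canonical form it is k + 2*y < u - 2.
Before skip: k + 2*y < u - 2
Before vec[u] := k + 2: k + 2*y < u - 2
Before k := a[2] - 1: a[2] + 2*y < u - 1
Before y := 2*k - 3*y + 9: a[2] + 4*k < u + 6*y - 19
The weakest precondition is a[2] + 4*k < u + 6*y - 19.
Check whether a[2] + 4*k < 6*y - 19 and u = -4 implies it.
Countermodel: at the initial state a = {[2] = 0, elsewhere 0}, k = -2, u = -4, y = 2, the precondition holds but the weakest precondition fails.
Answer: invalid


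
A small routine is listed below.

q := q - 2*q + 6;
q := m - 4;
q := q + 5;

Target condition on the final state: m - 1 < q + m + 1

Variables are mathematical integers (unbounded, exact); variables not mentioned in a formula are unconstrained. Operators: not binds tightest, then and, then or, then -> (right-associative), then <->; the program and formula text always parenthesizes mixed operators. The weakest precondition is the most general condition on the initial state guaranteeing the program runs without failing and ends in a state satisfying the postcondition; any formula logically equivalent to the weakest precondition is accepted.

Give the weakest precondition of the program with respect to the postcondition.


Working backward. After the program, the postcondition m - 1 < q + m + 1 must hold; in canonical form it is q > -2.
Before q := q + 5: q > -7
Before q := m - 4: m > -3
Before q := q - 2*q + 6: m > -3
Answer: WP = m > -3


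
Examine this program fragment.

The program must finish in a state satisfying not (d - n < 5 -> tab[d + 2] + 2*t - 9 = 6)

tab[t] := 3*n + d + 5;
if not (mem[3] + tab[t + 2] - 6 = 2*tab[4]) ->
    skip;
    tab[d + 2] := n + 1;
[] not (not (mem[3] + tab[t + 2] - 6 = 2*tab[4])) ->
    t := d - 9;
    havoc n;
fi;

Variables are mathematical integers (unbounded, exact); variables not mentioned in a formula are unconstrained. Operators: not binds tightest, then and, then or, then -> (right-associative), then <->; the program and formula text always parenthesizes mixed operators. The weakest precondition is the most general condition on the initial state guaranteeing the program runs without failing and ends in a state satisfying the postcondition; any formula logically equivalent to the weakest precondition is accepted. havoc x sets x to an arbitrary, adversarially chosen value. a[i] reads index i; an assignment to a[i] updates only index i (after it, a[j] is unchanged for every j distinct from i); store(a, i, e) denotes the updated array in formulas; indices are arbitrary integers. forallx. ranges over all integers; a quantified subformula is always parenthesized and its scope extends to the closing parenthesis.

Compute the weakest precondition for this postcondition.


Working backward. After the program, the postcondition not (d - n < 5 -> tab[d + 2] + 2*t - 9 = 6) must hold; in canonical form it is not (d < n + 5 -> tab[d + 2] + 2*t = 15).
Then branch requires not (d < n + 5 -> store(tab, d + 2, n + 1)[d + 2] + 2*t = 15); else branch requires forall n_1. (not (d < n_1 + 5 -> tab[d + 2] + 2*d = 33)).
Before the if: ((not (mem[3] + tab[t + 2] = 2*tab[4] + 6)) -> (not (d < n + 5 -> store(tab, d + 2, n + 1)[d + 2] + 2*t = 15))) and (mem[3] + tab[t + 2] = 2*tab[4] + 6 -> (forall n_1. (not (d < n_1 + 5 -> tab[d + 2] + 2*d = 33))))
Before tab[t] := 3*n + d + 5: ((not (mem[3] + store(tab, t, d + 3*n + 5)[t + 2] = 2*store(tab, t, d + 3*n + 5)[4] + 6)) -> (not (d < n + 5 -> store(store(tab, t, d + 3*n + 5), d + 2, n + 1)[d + 2] + 2*t = 15))) and (mem[3] + store(tab, t, d + 3*n + 5)[t + 2] = 2*store(tab, t, d + 3*n + 5)[4] + 6 -> (forall n_1. (not (d < n_1 + 5 -> store(tab, t, d + 3*n + 5)[d + 2] + 2*d = 33))))
Answer: WP = ((not (mem[3] + store(tab, t, d + 3*n + 5)[t + 2] = 2*store(tab, t, d + 3*n + 5)[4] + 6)) -> (not (d < n + 5 -> store(store(tab, t, d + 3*n + 5), d + 2, n + 1)[d + 2] + 2*t = 15))) and (mem[3] + store(tab, t, d + 3*n + 5)[t + 2] = 2*store(tab, t, d + 3*n + 5)[4] + 6 -> (forall n_1. (not (d < n_1 + 5 -> store(tab, t, d + 3*n + 5)[d + 2] + 2*d = 33))))


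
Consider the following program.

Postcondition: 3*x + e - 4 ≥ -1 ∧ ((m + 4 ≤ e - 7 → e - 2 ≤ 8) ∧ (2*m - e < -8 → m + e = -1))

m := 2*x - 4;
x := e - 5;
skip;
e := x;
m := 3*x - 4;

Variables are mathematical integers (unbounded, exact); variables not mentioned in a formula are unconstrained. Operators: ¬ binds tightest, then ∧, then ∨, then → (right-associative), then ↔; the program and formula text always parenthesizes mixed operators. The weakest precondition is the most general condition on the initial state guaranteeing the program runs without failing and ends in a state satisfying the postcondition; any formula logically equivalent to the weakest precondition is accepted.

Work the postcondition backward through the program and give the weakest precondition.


Working backward. After the program, the postcondition 3*x + e - 4 ≥ -1 ∧ ((m + 4 ≤ e - 7 → e - 2 ≤ 8) ∧ (2*m - e < -8 → m + e = -1)) must hold; in canonical form it is e + 3*x ≥ 3 ∧ (m ≤ e - 11 → e ≤ 10) ∧ (2*m < e - 8 → e + m = -1).
Before m := 3*x - 4: e + 3*x ≥ 3 ∧ (3*x ≤ e - 7 → e ≤ 10) ∧ (6*x < e → e + 3*x = 3)
Before e := x: 4*x ≥ 3 ∧ (2*x ≤ -7 → x ≤ 10) ∧ (5*x < 0 → 4*x = 3)
Before skip: 4*x ≥ 3 ∧ (2*x ≤ -7 → x ≤ 10) ∧ (5*x < 0 → 4*x = 3)
Before x := e - 5: 4*e ≥ 23 ∧ (2*e ≤ 3 → e ≤ 15) ∧ (5*e < 25 → 4*e = 23)
Before m := 2*x - 4: 4*e ≥ 23 ∧ (2*e ≤ 3 → e ≤ 15) ∧ (5*e < 25 → 4*e = 23)
Answer: WP = 4*e ≥ 23 ∧ (2*e ≤ 3 → e ≤ 15) ∧ (5*e < 25 → 4*e = 23)


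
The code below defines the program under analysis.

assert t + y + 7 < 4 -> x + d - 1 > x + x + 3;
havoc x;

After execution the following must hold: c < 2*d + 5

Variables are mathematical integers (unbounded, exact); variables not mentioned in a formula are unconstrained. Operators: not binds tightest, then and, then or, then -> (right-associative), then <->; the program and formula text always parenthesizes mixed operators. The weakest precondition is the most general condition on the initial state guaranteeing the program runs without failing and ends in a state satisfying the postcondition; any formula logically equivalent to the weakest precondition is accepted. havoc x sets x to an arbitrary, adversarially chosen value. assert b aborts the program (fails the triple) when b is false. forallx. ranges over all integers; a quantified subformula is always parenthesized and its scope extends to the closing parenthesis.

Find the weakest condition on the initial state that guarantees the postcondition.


Working backward. After the program, c < 2*d + 5 must hold.
Before havoc x: c < 2*d + 5
Before assert t + y + 7 < 4 -> x + d - 1 > x + x + 3: (t + y < -3 -> d > x + 4) and c < 2*d + 5
Answer: WP = (t + y < -3 -> d > x + 4) and c < 2*d + 5


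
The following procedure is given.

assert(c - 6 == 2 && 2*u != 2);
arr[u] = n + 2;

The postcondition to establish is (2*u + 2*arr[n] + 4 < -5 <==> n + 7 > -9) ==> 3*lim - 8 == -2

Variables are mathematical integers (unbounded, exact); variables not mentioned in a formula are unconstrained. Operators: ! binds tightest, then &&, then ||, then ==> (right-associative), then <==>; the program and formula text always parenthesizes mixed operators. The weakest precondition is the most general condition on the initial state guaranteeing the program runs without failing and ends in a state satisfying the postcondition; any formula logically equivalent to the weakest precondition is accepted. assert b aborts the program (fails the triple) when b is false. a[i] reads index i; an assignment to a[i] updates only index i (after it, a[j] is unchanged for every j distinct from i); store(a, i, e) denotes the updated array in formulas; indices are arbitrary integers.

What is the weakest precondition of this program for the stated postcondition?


Working backward. After the program, the postcondition (2*u + 2*arr[n] + 4 < -5 <==> n + 7 > -9) ==> 3*lim - 8 == -2 must hold; in canonical form it is (2*arr[n] + 2*u < -9 <==> n > -16) ==> 3*lim == 6.
Before arr[u] := n + 2: (2*store(arr, u, n + 2)[n] + 2*u < -9 <==> n > -16) ==> 3*lim == 6
Before assert c - 6 == 2 && 2*u != 2: c == 8 && 2*u != 2 && ((2*store(arr, u, n + 2)[n] + 2*u < -9 <==> n > -16) ==> 3*lim == 6)
Answer: WP = c == 8 && 2*u != 2 && ((2*store(arr, u, n + 2)[n] + 2*u < -9 <==> n > -16) ==> 3*lim == 6)


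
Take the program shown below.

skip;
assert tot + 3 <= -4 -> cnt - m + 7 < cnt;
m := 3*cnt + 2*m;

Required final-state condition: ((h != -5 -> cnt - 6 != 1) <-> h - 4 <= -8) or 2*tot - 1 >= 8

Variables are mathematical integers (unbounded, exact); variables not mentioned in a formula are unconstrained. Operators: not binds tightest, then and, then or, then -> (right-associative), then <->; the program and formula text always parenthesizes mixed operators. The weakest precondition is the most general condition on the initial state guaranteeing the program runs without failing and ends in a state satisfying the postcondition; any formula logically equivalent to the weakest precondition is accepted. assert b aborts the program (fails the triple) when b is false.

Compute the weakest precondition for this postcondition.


Working backward. After the program, the postcondition ((h != -5 -> cnt - 6 != 1) <-> h - 4 <= -8) or 2*tot - 1 >= 8 must hold; in canonical form it is ((h != -5 -> cnt != 7) <-> h <= -4) or 2*tot >= 9.
Before m := 3*cnt + 2*m: ((h != -5 -> cnt != 7) <-> h <= -4) or 2*tot >= 9
Before assert tot + 3 <= -4 -> cnt - m + 7 < cnt: (tot <= -7 -> m > 7) and (((h != -5 -> cnt != 7) <-> h <= -4) or 2*tot >= 9)
Before skip: (tot <= -7 -> m > 7) and (((h != -5 -> cnt != 7) <-> h <= -4) or 2*tot >= 9)
Answer: WP = (tot <= -7 -> m > 7) and (((h != -5 -> cnt != 7) <-> h <= -4) or 2*tot >= 9)


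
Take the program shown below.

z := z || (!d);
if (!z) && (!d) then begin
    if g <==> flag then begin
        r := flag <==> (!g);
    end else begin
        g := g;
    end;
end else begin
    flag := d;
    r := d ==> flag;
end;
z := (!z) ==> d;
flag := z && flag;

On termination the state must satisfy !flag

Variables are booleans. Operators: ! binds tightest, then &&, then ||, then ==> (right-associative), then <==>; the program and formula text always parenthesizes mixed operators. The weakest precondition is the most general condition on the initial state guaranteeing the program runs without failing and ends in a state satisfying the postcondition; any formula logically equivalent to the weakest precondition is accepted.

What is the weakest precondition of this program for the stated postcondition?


Working backward. After the program, !flag must hold.
Before flag := z && flag: !(z && flag)
Before z := (!z) ==> d: !(((!z) ==> d) && flag)
Then branch requires ((g <==> flag) ==> (!(((!z) ==> d) && flag))) && ((!(g <==> flag)) ==> (!(((!z) ==> d) && flag))); else branch requires !(((!z) ==> d) && d).
Before the if: (((!z) && (!d)) ==> (((g <==> flag) ==> (!(((!z) ==> d) && flag))) && ((!(g <==> flag)) ==> (!(((!z) ==> d) && flag))))) && ((!((!z) && (!d))) ==> (!(((!z) ==> d) && d)))
Before z := z || (!d): (((!(z || (!d))) && (!d)) ==> (((g <==> flag) ==> (!(((!(z || (!d))) ==> d) && flag))) && ((!(g <==> flag)) ==> (!(((!(z || (!d))) ==> d) && flag))))) && ((!((!(z || (!d))) && (!d))) ==> (!(((!(z || (!d))) ==> d) && d)))
Answer: WP = (((!(z || (!d))) && (!d)) ==> (((g <==> flag) ==> (!(((!(z || (!d))) ==> d) && flag))) && ((!(g <==> flag)) ==> (!(((!(z || (!d))) ==> d) && flag))))) && ((!((!(z || (!d))) && (!d))) ==> (!(((!(z || (!d))) ==> d) && d)))
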